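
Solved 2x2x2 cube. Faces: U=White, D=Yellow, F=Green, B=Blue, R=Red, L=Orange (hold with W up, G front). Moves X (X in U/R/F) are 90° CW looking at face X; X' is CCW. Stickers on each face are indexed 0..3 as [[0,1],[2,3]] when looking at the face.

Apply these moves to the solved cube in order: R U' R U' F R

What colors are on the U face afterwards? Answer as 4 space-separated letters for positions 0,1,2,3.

After move 1 (R): R=RRRR U=WGWG F=GYGY D=YBYB B=WBWB
After move 2 (U'): U=GGWW F=OOGY R=GYRR B=RRWB L=WBOO
After move 3 (R): R=RGRY U=GOWY F=OBGB D=YWYR B=WRGB
After move 4 (U'): U=OYGW F=WBGB R=OBRY B=RGGB L=WROO
After move 5 (F): F=GWBB U=OYOR R=GBWY D=ROYR L=WYOW
After move 6 (R): R=WGYB U=OWOB F=GOBR D=RGYR B=RGYB
Query: U face = OWOB

Answer: O W O B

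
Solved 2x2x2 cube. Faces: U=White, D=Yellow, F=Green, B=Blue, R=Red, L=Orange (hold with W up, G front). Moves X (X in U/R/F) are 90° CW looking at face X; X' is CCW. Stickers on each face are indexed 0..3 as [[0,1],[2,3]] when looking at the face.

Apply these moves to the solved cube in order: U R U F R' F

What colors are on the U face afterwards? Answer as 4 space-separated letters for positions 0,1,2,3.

Answer: W W B Y

Derivation:
After move 1 (U): U=WWWW F=RRGG R=BBRR B=OOBB L=GGOO
After move 2 (R): R=RBRB U=WRWG F=RYGY D=YBYO B=WOWB
After move 3 (U): U=WWGR F=RBGY R=WORB B=GGWB L=RYOO
After move 4 (F): F=GRYB U=WWOY R=GORB D=RWYO L=RYOB
After move 5 (R'): R=OBGR U=WWOG F=GWYY D=RRYB B=OGWB
After move 6 (F): F=YGYW U=WWBY R=OBGR D=GOYB L=RROR
Query: U face = WWBY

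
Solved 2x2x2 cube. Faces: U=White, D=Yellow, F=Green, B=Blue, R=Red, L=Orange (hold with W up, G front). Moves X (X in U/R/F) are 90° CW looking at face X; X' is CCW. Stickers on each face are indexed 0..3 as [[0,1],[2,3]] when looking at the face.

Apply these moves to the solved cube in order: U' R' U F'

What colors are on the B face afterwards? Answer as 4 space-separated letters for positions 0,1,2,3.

After move 1 (U'): U=WWWW F=OOGG R=GGRR B=RRBB L=BBOO
After move 2 (R'): R=GRGR U=WBWR F=OWGW D=YOYG B=YRYB
After move 3 (U): U=WWRB F=GRGW R=YRGR B=BBYB L=OWOO
After move 4 (F'): F=RWGG U=WWYG R=ORYR D=WOYG L=OBOR
Query: B face = BBYB

Answer: B B Y B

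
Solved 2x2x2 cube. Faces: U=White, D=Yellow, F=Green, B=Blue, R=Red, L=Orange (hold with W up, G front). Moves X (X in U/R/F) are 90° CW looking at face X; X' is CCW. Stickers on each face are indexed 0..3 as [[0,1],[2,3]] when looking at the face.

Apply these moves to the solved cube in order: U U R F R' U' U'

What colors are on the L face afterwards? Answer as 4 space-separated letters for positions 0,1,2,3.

After move 1 (U): U=WWWW F=RRGG R=BBRR B=OOBB L=GGOO
After move 2 (U): U=WWWW F=BBGG R=OORR B=GGBB L=RROO
After move 3 (R): R=RORO U=WBWG F=BYGY D=YBYG B=WGWB
After move 4 (F): F=GBYY U=WBOR R=WOGO D=RRYG L=RYOB
After move 5 (R'): R=OOWG U=WWOW F=GBYR D=RBYY B=GGRB
After move 6 (U'): U=WWWO F=RYYR R=GBWG B=OORB L=GGOB
After move 7 (U'): U=WOWW F=GGYR R=RYWG B=GBRB L=OOOB
Query: L face = OOOB

Answer: O O O B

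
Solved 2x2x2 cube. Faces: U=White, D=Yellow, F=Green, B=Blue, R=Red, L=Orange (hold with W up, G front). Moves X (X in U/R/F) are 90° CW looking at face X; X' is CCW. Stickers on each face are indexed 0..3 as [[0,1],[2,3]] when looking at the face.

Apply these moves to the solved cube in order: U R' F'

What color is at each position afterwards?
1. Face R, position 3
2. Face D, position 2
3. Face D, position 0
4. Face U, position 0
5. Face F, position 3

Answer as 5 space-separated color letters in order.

Answer: R Y G W G

Derivation:
After move 1 (U): U=WWWW F=RRGG R=BBRR B=OOBB L=GGOO
After move 2 (R'): R=BRBR U=WBWO F=RWGW D=YRYG B=YOYB
After move 3 (F'): F=WWRG U=WBBB R=RRYR D=GOYG L=GOOW
Query 1: R[3] = R
Query 2: D[2] = Y
Query 3: D[0] = G
Query 4: U[0] = W
Query 5: F[3] = G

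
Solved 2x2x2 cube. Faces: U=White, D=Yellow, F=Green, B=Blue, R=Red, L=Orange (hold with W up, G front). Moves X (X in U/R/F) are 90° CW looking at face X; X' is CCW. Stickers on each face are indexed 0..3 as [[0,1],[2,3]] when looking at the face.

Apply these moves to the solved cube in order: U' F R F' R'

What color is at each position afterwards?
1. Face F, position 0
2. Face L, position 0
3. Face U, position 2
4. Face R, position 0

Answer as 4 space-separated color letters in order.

After move 1 (U'): U=WWWW F=OOGG R=GGRR B=RRBB L=BBOO
After move 2 (F): F=GOGO U=WWOB R=WGWR D=RGYY L=BYOY
After move 3 (R): R=WWRG U=WOOO F=GGGY D=RBYR B=BRWB
After move 4 (F'): F=GYGG U=WOWR R=BWRG D=YYYR L=BOOO
After move 5 (R'): R=WGBR U=WWWB F=GOGR D=YYYG B=RRYB
Query 1: F[0] = G
Query 2: L[0] = B
Query 3: U[2] = W
Query 4: R[0] = W

Answer: G B W W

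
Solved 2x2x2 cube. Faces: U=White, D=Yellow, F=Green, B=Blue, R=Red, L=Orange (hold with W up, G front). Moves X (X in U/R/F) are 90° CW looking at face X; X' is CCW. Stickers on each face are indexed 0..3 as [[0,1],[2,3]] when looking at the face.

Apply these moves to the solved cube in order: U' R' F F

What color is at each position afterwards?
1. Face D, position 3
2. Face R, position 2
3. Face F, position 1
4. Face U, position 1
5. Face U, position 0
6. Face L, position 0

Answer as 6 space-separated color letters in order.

After move 1 (U'): U=WWWW F=OOGG R=GGRR B=RRBB L=BBOO
After move 2 (R'): R=GRGR U=WBWR F=OWGW D=YOYG B=YRYB
After move 3 (F): F=GOWW U=WBOB R=WRRR D=GGYG L=BYOO
After move 4 (F): F=WGWO U=WBOY R=ORBR D=RWYG L=BGOG
Query 1: D[3] = G
Query 2: R[2] = B
Query 3: F[1] = G
Query 4: U[1] = B
Query 5: U[0] = W
Query 6: L[0] = B

Answer: G B G B W B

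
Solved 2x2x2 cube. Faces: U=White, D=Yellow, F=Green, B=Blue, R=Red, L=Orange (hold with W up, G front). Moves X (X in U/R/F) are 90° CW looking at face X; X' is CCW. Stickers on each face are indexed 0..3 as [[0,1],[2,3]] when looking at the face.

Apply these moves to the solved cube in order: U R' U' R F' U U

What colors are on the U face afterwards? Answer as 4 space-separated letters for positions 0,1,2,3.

After move 1 (U): U=WWWW F=RRGG R=BBRR B=OOBB L=GGOO
After move 2 (R'): R=BRBR U=WBWO F=RWGW D=YRYG B=YOYB
After move 3 (U'): U=BOWW F=GGGW R=RWBR B=BRYB L=YOOO
After move 4 (R): R=BRRW U=BGWW F=GRGG D=YYYB B=WROB
After move 5 (F'): F=RGGG U=BGBR R=YRYW D=OOYB L=YWOW
After move 6 (U): U=BBRG F=YRGG R=WRYW B=YWOB L=RGOW
After move 7 (U): U=RBGB F=WRGG R=YWYW B=RGOB L=YROW
Query: U face = RBGB

Answer: R B G B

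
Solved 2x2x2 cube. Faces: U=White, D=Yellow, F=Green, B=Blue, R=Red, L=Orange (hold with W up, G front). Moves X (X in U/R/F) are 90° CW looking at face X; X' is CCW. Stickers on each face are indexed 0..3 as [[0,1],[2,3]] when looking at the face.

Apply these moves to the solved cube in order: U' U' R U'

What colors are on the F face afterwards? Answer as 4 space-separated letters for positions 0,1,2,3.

Answer: R R G Y

Derivation:
After move 1 (U'): U=WWWW F=OOGG R=GGRR B=RRBB L=BBOO
After move 2 (U'): U=WWWW F=BBGG R=OORR B=GGBB L=RROO
After move 3 (R): R=RORO U=WBWG F=BYGY D=YBYG B=WGWB
After move 4 (U'): U=BGWW F=RRGY R=BYRO B=ROWB L=WGOO
Query: F face = RRGY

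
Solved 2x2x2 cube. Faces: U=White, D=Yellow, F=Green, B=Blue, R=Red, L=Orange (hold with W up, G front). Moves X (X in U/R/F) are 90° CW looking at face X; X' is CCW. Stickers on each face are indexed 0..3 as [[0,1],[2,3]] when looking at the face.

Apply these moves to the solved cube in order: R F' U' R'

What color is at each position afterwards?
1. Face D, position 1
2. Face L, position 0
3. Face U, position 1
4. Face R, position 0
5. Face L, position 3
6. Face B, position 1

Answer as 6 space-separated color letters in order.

After move 1 (R): R=RRRR U=WGWG F=GYGY D=YBYB B=WBWB
After move 2 (F'): F=YYGG U=WGRR R=BRYR D=OOYB L=OGOW
After move 3 (U'): U=GRWR F=OGGG R=YYYR B=BRWB L=WBOW
After move 4 (R'): R=YRYY U=GWWB F=ORGR D=OGYG B=BROB
Query 1: D[1] = G
Query 2: L[0] = W
Query 3: U[1] = W
Query 4: R[0] = Y
Query 5: L[3] = W
Query 6: B[1] = R

Answer: G W W Y W R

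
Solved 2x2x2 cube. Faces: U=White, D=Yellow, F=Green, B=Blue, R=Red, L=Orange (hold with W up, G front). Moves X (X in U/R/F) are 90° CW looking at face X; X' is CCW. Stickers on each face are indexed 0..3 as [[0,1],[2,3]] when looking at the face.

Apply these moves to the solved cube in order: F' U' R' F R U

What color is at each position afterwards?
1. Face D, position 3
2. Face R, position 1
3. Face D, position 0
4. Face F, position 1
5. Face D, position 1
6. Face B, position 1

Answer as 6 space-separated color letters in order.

Answer: Y R G W O O

Derivation:
After move 1 (F'): F=GGGG U=WWRR R=YRYR D=OOYY L=OWOW
After move 2 (U'): U=WRWR F=OWGG R=GGYR B=YRBB L=BBOW
After move 3 (R'): R=GRGY U=WBWY F=ORGR D=OWYG B=YROB
After move 4 (F): F=GORR U=WBWB R=WRYY D=GGYG L=BOOW
After move 5 (R): R=YWYR U=WOWR F=GGRG D=GOYY B=BRBB
After move 6 (U): U=WWRO F=YWRG R=BRYR B=BOBB L=GGOW
Query 1: D[3] = Y
Query 2: R[1] = R
Query 3: D[0] = G
Query 4: F[1] = W
Query 5: D[1] = O
Query 6: B[1] = O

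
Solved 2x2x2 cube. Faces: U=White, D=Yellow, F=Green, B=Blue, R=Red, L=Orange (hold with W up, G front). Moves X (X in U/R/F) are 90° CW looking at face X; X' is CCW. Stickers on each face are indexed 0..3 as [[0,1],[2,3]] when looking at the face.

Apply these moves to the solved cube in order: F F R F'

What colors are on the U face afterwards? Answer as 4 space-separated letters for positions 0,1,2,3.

After move 1 (F): F=GGGG U=WWOO R=WRWR D=RRYY L=OYOY
After move 2 (F): F=GGGG U=WWYY R=OROR D=WWYY L=OROR
After move 3 (R): R=OORR U=WGYG F=GWGY D=WBYB B=YBWB
After move 4 (F'): F=WYGG U=WGOR R=BOWR D=RRYB L=OGOY
Query: U face = WGOR

Answer: W G O R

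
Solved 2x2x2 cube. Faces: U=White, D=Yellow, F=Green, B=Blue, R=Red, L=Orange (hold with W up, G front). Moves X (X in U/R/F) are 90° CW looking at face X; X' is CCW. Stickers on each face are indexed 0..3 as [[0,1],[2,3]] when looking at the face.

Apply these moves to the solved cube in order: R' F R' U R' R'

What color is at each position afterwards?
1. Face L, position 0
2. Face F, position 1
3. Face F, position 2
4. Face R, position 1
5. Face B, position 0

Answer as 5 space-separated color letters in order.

After move 1 (R'): R=RRRR U=WBWB F=GWGW D=YGYG B=YBYB
After move 2 (F): F=GGWW U=WBOO R=WRBR D=RRYG L=OYOG
After move 3 (R'): R=RRWB U=WYOY F=GBWO D=RGYW B=GBRB
After move 4 (U): U=OWYY F=RRWO R=GBWB B=OYRB L=GBOG
After move 5 (R'): R=BBGW U=ORYO F=RWWY D=RRYO B=WYGB
After move 6 (R'): R=BWBG U=OGYW F=RRWO D=RWYY B=OYRB
Query 1: L[0] = G
Query 2: F[1] = R
Query 3: F[2] = W
Query 4: R[1] = W
Query 5: B[0] = O

Answer: G R W W O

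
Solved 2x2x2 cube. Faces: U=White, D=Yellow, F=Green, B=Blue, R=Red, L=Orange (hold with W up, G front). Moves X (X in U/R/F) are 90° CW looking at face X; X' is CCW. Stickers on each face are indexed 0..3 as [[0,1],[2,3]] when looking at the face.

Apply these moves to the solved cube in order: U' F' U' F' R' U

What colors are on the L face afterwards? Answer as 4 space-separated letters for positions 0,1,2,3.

Answer: W R O W

Derivation:
After move 1 (U'): U=WWWW F=OOGG R=GGRR B=RRBB L=BBOO
After move 2 (F'): F=OGOG U=WWGR R=YGYR D=BOYY L=BWOW
After move 3 (U'): U=WRWG F=BWOG R=OGYR B=YGBB L=RROW
After move 4 (F'): F=WGBO U=WROY R=OGBR D=RWYY L=RGOW
After move 5 (R'): R=GROB U=WBOY F=WRBY D=RGYO B=YGWB
After move 6 (U): U=OWYB F=GRBY R=YGOB B=RGWB L=WROW
Query: L face = WROW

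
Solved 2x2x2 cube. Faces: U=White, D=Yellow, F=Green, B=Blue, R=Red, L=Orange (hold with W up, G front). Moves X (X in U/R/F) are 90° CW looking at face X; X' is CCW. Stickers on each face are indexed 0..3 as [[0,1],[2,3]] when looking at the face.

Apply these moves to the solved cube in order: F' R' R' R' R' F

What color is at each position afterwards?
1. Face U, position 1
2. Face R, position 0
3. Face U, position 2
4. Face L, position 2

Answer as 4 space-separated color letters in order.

Answer: W R W O

Derivation:
After move 1 (F'): F=GGGG U=WWRR R=YRYR D=OOYY L=OWOW
After move 2 (R'): R=RRYY U=WBRB F=GWGR D=OGYG B=YBOB
After move 3 (R'): R=RYRY U=WORY F=GBGB D=OWYR B=GBGB
After move 4 (R'): R=YYRR U=WGRG F=GOGY D=OBYB B=RBWB
After move 5 (R'): R=YRYR U=WWRR F=GGGG D=OOYY B=BBBB
After move 6 (F): F=GGGG U=WWWW R=RRRR D=YYYY L=OOOO
Query 1: U[1] = W
Query 2: R[0] = R
Query 3: U[2] = W
Query 4: L[2] = O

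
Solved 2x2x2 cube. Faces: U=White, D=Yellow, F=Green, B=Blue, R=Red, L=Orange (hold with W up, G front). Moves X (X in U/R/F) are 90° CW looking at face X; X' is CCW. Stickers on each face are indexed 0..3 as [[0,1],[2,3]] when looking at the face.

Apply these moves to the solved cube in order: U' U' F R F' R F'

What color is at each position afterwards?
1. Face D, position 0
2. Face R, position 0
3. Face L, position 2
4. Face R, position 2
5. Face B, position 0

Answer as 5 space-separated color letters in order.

After move 1 (U'): U=WWWW F=OOGG R=GGRR B=RRBB L=BBOO
After move 2 (U'): U=WWWW F=BBGG R=OORR B=GGBB L=RROO
After move 3 (F): F=GBGB U=WWOR R=WOWR D=ROYY L=RYOY
After move 4 (R): R=WWRO U=WBOB F=GOGY D=RBYG B=RGWB
After move 5 (F'): F=OYGG U=WBWR R=BWRO D=YYYG L=RBOO
After move 6 (R): R=RBOW U=WYWG F=OYGG D=YWYR B=RGBB
After move 7 (F'): F=YGOG U=WYRO R=WBYW D=BOYR L=RGOW
Query 1: D[0] = B
Query 2: R[0] = W
Query 3: L[2] = O
Query 4: R[2] = Y
Query 5: B[0] = R

Answer: B W O Y R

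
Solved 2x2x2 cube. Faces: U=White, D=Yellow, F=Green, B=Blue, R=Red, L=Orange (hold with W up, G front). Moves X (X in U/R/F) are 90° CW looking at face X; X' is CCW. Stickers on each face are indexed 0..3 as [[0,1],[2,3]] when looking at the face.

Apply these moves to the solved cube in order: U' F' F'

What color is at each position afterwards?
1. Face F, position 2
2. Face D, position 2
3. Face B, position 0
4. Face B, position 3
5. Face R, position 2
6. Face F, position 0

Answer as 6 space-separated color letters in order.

After move 1 (U'): U=WWWW F=OOGG R=GGRR B=RRBB L=BBOO
After move 2 (F'): F=OGOG U=WWGR R=YGYR D=BOYY L=BWOW
After move 3 (F'): F=GGOO U=WWYY R=OGBR D=WWYY L=BROG
Query 1: F[2] = O
Query 2: D[2] = Y
Query 3: B[0] = R
Query 4: B[3] = B
Query 5: R[2] = B
Query 6: F[0] = G

Answer: O Y R B B G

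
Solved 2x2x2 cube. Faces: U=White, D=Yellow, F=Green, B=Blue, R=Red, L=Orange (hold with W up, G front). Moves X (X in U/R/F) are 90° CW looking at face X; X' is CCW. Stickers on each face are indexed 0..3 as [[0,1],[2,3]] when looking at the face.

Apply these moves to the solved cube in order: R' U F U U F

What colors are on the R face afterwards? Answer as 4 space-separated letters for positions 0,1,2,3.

After move 1 (R'): R=RRRR U=WBWB F=GWGW D=YGYG B=YBYB
After move 2 (U): U=WWBB F=RRGW R=YBRR B=OOYB L=GWOO
After move 3 (F): F=GRWR U=WWOW R=BBBR D=RYYG L=GYOG
After move 4 (U): U=OWWW F=BBWR R=OOBR B=GYYB L=GROG
After move 5 (U): U=WOWW F=OOWR R=GYBR B=GRYB L=BBOG
After move 6 (F): F=WORO U=WOGB R=WYWR D=BGYG L=BROY
Query: R face = WYWR

Answer: W Y W R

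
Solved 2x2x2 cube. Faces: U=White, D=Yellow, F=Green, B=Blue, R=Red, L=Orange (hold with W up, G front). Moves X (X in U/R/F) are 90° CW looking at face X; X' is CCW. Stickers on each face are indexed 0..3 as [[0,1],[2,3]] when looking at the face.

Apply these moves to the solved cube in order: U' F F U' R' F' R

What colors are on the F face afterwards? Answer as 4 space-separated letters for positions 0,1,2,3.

After move 1 (U'): U=WWWW F=OOGG R=GGRR B=RRBB L=BBOO
After move 2 (F): F=GOGO U=WWOB R=WGWR D=RGYY L=BYOY
After move 3 (F): F=GGOO U=WWYY R=OGBR D=WWYY L=BROG
After move 4 (U'): U=WYWY F=BROO R=GGBR B=OGBB L=RROG
After move 5 (R'): R=GRGB U=WBWO F=BYOY D=WRYO B=YGWB
After move 6 (F'): F=YYBO U=WBGG R=RRWB D=RGYO L=ROOW
After move 7 (R): R=WRBR U=WYGO F=YGBO D=RWYY B=GGBB
Query: F face = YGBO

Answer: Y G B O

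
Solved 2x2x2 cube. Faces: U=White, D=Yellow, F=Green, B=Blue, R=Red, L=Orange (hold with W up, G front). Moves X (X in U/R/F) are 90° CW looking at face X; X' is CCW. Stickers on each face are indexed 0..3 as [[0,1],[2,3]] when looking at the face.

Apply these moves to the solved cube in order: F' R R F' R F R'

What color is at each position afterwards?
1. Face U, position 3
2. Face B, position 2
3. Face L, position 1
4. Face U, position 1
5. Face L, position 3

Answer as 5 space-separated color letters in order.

After move 1 (F'): F=GGGG U=WWRR R=YRYR D=OOYY L=OWOW
After move 2 (R): R=YYRR U=WGRG F=GOGY D=OBYB B=RBWB
After move 3 (R): R=RYRY U=WORY F=GBGB D=OWYR B=GBGB
After move 4 (F'): F=BBGG U=WORR R=WYOY D=WWYR L=OYOR
After move 5 (R): R=OWYY U=WBRG F=BWGR D=WGYG B=RBOB
After move 6 (F): F=GBRW U=WBRY R=RWGY D=YOYG L=OWOG
After move 7 (R'): R=WYRG U=WORR F=GBRY D=YBYW B=GBOB
Query 1: U[3] = R
Query 2: B[2] = O
Query 3: L[1] = W
Query 4: U[1] = O
Query 5: L[3] = G

Answer: R O W O G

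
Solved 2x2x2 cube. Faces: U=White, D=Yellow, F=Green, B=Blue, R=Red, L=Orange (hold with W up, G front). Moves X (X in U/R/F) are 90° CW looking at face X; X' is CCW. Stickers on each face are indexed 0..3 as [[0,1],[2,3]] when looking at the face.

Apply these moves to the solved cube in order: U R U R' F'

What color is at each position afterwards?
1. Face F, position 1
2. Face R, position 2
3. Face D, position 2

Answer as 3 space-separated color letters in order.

After move 1 (U): U=WWWW F=RRGG R=BBRR B=OOBB L=GGOO
After move 2 (R): R=RBRB U=WRWG F=RYGY D=YBYO B=WOWB
After move 3 (U): U=WWGR F=RBGY R=WORB B=GGWB L=RYOO
After move 4 (R'): R=OBWR U=WWGG F=RWGR D=YBYY B=OGBB
After move 5 (F'): F=WRRG U=WWOW R=BBYR D=YOYY L=RGOG
Query 1: F[1] = R
Query 2: R[2] = Y
Query 3: D[2] = Y

Answer: R Y Y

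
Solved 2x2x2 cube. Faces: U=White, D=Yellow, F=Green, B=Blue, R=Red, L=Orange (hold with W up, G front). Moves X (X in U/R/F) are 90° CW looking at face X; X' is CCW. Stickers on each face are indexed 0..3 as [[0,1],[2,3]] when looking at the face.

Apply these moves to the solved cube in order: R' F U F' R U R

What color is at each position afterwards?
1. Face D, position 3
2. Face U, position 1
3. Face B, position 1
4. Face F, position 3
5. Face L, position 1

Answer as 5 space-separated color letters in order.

Answer: G R B O G

Derivation:
After move 1 (R'): R=RRRR U=WBWB F=GWGW D=YGYG B=YBYB
After move 2 (F): F=GGWW U=WBOO R=WRBR D=RRYG L=OYOG
After move 3 (U): U=OWOB F=WRWW R=YBBR B=OYYB L=GGOG
After move 4 (F'): F=RWWW U=OWYB R=RBRR D=GGYG L=GBOO
After move 5 (R): R=RRRB U=OWYW F=RGWG D=GYYO B=BYWB
After move 6 (U): U=YOWW F=RRWG R=BYRB B=GBWB L=RGOO
After move 7 (R): R=RBBY U=YRWG F=RYWO D=GWYG B=WBOB
Query 1: D[3] = G
Query 2: U[1] = R
Query 3: B[1] = B
Query 4: F[3] = O
Query 5: L[1] = G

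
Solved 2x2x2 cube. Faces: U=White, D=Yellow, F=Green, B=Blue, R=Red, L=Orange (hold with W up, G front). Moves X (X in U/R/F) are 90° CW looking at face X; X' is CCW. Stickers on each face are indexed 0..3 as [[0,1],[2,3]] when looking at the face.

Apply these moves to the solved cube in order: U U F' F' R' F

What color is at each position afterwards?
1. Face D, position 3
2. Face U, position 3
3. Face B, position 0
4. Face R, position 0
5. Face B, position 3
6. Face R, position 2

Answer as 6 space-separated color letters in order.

After move 1 (U): U=WWWW F=RRGG R=BBRR B=OOBB L=GGOO
After move 2 (U): U=WWWW F=BBGG R=OORR B=GGBB L=RROO
After move 3 (F'): F=BGBG U=WWOR R=YOYR D=ROYY L=RWOW
After move 4 (F'): F=GGBB U=WWYY R=OORR D=WWYY L=RROO
After move 5 (R'): R=OROR U=WBYG F=GWBY D=WGYB B=YGWB
After move 6 (F): F=BGYW U=WBOR R=YRGR D=OOYB L=RWOG
Query 1: D[3] = B
Query 2: U[3] = R
Query 3: B[0] = Y
Query 4: R[0] = Y
Query 5: B[3] = B
Query 6: R[2] = G

Answer: B R Y Y B G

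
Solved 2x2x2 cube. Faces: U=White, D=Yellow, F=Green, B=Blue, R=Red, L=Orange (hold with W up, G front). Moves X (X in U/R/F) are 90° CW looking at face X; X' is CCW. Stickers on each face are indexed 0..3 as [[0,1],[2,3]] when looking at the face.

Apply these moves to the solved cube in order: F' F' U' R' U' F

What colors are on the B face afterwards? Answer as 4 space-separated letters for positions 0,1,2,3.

Answer: G R W B

Derivation:
After move 1 (F'): F=GGGG U=WWRR R=YRYR D=OOYY L=OWOW
After move 2 (F'): F=GGGG U=WWYY R=OROR D=WWYY L=OROR
After move 3 (U'): U=WYWY F=ORGG R=GGOR B=ORBB L=BBOR
After move 4 (R'): R=GRGO U=WBWO F=OYGY D=WRYG B=YRWB
After move 5 (U'): U=BOWW F=BBGY R=OYGO B=GRWB L=YROR
After move 6 (F): F=GBYB U=BORR R=WYWO D=GOYG L=YWOR
Query: B face = GRWB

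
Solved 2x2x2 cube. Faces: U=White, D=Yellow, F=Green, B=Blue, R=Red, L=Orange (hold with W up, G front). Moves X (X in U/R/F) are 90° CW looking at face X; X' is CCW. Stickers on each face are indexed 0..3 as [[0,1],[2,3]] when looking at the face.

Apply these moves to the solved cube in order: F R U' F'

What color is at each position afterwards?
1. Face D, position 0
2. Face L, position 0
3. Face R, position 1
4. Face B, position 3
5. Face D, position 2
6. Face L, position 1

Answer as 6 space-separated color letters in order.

After move 1 (F): F=GGGG U=WWOO R=WRWR D=RRYY L=OYOY
After move 2 (R): R=WWRR U=WGOG F=GRGY D=RBYB B=OBWB
After move 3 (U'): U=GGWO F=OYGY R=GRRR B=WWWB L=OBOY
After move 4 (F'): F=YYOG U=GGGR R=BRRR D=BYYB L=OOOW
Query 1: D[0] = B
Query 2: L[0] = O
Query 3: R[1] = R
Query 4: B[3] = B
Query 5: D[2] = Y
Query 6: L[1] = O

Answer: B O R B Y O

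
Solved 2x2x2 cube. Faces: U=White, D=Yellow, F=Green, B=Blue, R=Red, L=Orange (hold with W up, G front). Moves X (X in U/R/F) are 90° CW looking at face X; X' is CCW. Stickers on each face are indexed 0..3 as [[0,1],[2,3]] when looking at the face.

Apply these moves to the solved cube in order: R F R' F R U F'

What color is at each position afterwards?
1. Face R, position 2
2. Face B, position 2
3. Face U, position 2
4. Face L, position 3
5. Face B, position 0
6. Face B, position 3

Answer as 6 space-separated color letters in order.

Answer: W W Y G O B

Derivation:
After move 1 (R): R=RRRR U=WGWG F=GYGY D=YBYB B=WBWB
After move 2 (F): F=GGYY U=WGOO R=WRGR D=RRYB L=OYOB
After move 3 (R'): R=RRWG U=WWOW F=GGYO D=RGYY B=BBRB
After move 4 (F): F=YGOG U=WWBY R=ORWG D=WRYY L=OROG
After move 5 (R): R=WOGR U=WGBG F=YROY D=WRYB B=YBWB
After move 6 (U): U=BWGG F=WOOY R=YBGR B=ORWB L=YROG
After move 7 (F'): F=OYWO U=BWYG R=RBWR D=RGYB L=YGOG
Query 1: R[2] = W
Query 2: B[2] = W
Query 3: U[2] = Y
Query 4: L[3] = G
Query 5: B[0] = O
Query 6: B[3] = B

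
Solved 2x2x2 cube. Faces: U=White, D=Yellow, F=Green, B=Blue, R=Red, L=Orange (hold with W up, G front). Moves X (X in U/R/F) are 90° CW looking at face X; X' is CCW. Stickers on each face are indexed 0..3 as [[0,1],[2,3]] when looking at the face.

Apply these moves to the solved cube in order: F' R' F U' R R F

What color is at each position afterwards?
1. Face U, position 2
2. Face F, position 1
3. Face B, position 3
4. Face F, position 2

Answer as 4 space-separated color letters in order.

Answer: G O B R

Derivation:
After move 1 (F'): F=GGGG U=WWRR R=YRYR D=OOYY L=OWOW
After move 2 (R'): R=RRYY U=WBRB F=GWGR D=OGYG B=YBOB
After move 3 (F): F=GGRW U=WBWW R=RRBY D=YRYG L=OOOG
After move 4 (U'): U=BWWW F=OORW R=GGBY B=RROB L=YBOG
After move 5 (R): R=BGYG U=BOWW F=ORRG D=YOYR B=WRWB
After move 6 (R): R=YBGG U=BRWG F=OORR D=YWYW B=WROB
After move 7 (F): F=RORO U=BRGB R=WBGG D=GYYW L=YYOW
Query 1: U[2] = G
Query 2: F[1] = O
Query 3: B[3] = B
Query 4: F[2] = R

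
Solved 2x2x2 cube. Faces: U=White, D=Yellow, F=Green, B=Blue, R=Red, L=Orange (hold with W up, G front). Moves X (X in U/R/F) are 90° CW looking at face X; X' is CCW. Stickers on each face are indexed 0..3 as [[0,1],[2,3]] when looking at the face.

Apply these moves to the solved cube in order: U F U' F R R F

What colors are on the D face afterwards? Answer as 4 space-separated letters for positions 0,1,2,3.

After move 1 (U): U=WWWW F=RRGG R=BBRR B=OOBB L=GGOO
After move 2 (F): F=GRGR U=WWOG R=WBWR D=RBYY L=GYOY
After move 3 (U'): U=WGWO F=GYGR R=GRWR B=WBBB L=OOOY
After move 4 (F): F=GGRY U=WGYO R=WROR D=WGYY L=OROB
After move 5 (R): R=OWRR U=WGYY F=GGRY D=WBYW B=OBGB
After move 6 (R): R=RORW U=WGYY F=GBRW D=WGYO B=YBGB
After move 7 (F): F=RGWB U=WGBR R=YOYW D=RRYO L=OWOG
Query: D face = RRYO

Answer: R R Y O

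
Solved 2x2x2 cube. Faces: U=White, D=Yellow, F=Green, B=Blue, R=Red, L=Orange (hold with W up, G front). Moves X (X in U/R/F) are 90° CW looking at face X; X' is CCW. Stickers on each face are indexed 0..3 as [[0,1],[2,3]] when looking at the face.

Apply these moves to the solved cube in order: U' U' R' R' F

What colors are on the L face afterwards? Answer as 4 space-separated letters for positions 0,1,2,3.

Answer: R Y O W

Derivation:
After move 1 (U'): U=WWWW F=OOGG R=GGRR B=RRBB L=BBOO
After move 2 (U'): U=WWWW F=BBGG R=OORR B=GGBB L=RROO
After move 3 (R'): R=OROR U=WBWG F=BWGW D=YBYG B=YGYB
After move 4 (R'): R=RROO U=WYWY F=BBGG D=YWYW B=GGBB
After move 5 (F): F=GBGB U=WYOR R=WRYO D=ORYW L=RYOW
Query: L face = RYOW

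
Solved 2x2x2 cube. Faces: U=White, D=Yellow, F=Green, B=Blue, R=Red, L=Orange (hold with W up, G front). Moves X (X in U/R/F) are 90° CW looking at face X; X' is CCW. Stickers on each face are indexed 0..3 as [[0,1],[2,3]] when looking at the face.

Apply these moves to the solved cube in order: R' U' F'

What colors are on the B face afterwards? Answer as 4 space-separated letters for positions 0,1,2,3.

Answer: R R Y B

Derivation:
After move 1 (R'): R=RRRR U=WBWB F=GWGW D=YGYG B=YBYB
After move 2 (U'): U=BBWW F=OOGW R=GWRR B=RRYB L=YBOO
After move 3 (F'): F=OWOG U=BBGR R=GWYR D=BOYG L=YWOW
Query: B face = RRYB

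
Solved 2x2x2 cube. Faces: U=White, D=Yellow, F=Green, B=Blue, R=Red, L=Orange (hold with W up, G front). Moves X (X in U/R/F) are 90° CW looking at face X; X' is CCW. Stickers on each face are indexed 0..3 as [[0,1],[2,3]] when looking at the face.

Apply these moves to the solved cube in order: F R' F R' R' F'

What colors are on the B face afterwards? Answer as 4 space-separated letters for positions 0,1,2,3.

After move 1 (F): F=GGGG U=WWOO R=WRWR D=RRYY L=OYOY
After move 2 (R'): R=RRWW U=WBOB F=GWGO D=RGYG B=YBRB
After move 3 (F): F=GGOW U=WBYY R=ORBW D=WRYG L=OROG
After move 4 (R'): R=RWOB U=WRYY F=GBOY D=WGYW B=GBRB
After move 5 (R'): R=WBRO U=WRYG F=GROY D=WBYY B=WBGB
After move 6 (F'): F=RYGO U=WRWR R=BBWO D=RGYY L=OGOY
Query: B face = WBGB

Answer: W B G B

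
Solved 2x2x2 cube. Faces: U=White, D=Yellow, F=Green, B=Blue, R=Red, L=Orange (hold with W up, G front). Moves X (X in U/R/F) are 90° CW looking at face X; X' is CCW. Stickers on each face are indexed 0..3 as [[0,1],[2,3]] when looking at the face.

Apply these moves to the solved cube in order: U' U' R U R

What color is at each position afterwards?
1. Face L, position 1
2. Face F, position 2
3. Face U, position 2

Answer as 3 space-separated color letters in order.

Answer: Y G G

Derivation:
After move 1 (U'): U=WWWW F=OOGG R=GGRR B=RRBB L=BBOO
After move 2 (U'): U=WWWW F=BBGG R=OORR B=GGBB L=RROO
After move 3 (R): R=RORO U=WBWG F=BYGY D=YBYG B=WGWB
After move 4 (U): U=WWGB F=ROGY R=WGRO B=RRWB L=BYOO
After move 5 (R): R=RWOG U=WOGY F=RBGG D=YWYR B=BRWB
Query 1: L[1] = Y
Query 2: F[2] = G
Query 3: U[2] = G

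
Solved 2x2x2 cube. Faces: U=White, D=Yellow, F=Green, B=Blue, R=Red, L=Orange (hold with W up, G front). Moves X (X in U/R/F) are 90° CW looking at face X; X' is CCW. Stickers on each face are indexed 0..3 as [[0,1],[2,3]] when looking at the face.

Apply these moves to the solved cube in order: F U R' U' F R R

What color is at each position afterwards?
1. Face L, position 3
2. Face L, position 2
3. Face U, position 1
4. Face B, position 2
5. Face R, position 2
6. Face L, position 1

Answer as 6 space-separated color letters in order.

Answer: R O W G W R

Derivation:
After move 1 (F): F=GGGG U=WWOO R=WRWR D=RRYY L=OYOY
After move 2 (U): U=OWOW F=WRGG R=BBWR B=OYBB L=GGOY
After move 3 (R'): R=BRBW U=OBOO F=WWGW D=RRYG B=YYRB
After move 4 (U'): U=BOOO F=GGGW R=WWBW B=BRRB L=YYOY
After move 5 (F): F=GGWG U=BOYY R=OWOW D=BWYG L=YROR
After move 6 (R): R=OOWW U=BGYG F=GWWG D=BRYB B=YROB
After move 7 (R): R=WOWO U=BWYG F=GRWB D=BOYY B=GRGB
Query 1: L[3] = R
Query 2: L[2] = O
Query 3: U[1] = W
Query 4: B[2] = G
Query 5: R[2] = W
Query 6: L[1] = R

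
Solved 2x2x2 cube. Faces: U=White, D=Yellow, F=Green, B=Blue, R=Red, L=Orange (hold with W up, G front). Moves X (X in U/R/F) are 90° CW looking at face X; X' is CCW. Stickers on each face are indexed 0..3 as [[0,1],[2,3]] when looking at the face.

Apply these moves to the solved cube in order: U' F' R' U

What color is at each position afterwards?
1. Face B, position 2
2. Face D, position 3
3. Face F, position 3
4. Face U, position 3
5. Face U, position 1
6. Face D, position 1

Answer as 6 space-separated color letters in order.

After move 1 (U'): U=WWWW F=OOGG R=GGRR B=RRBB L=BBOO
After move 2 (F'): F=OGOG U=WWGR R=YGYR D=BOYY L=BWOW
After move 3 (R'): R=GRYY U=WBGR F=OWOR D=BGYG B=YROB
After move 4 (U): U=GWRB F=GROR R=YRYY B=BWOB L=OWOW
Query 1: B[2] = O
Query 2: D[3] = G
Query 3: F[3] = R
Query 4: U[3] = B
Query 5: U[1] = W
Query 6: D[1] = G

Answer: O G R B W G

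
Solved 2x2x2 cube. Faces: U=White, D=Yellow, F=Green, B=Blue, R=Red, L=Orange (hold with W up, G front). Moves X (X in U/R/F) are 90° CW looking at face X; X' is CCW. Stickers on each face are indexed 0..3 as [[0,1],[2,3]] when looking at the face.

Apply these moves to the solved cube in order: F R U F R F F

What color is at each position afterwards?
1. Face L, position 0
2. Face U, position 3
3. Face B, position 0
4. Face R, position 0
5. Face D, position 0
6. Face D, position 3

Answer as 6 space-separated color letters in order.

After move 1 (F): F=GGGG U=WWOO R=WRWR D=RRYY L=OYOY
After move 2 (R): R=WWRR U=WGOG F=GRGY D=RBYB B=OBWB
After move 3 (U): U=OWGG F=WWGY R=OBRR B=OYWB L=GROY
After move 4 (F): F=GWYW U=OWYR R=GBGR D=ROYB L=GROB
After move 5 (R): R=GGRB U=OWYW F=GOYB D=RWYO B=RYWB
After move 6 (F): F=YGBO U=OWBR R=YGWB D=RGYO L=GROW
After move 7 (F): F=BYOG U=OWWR R=BGRB D=WYYO L=GROG
Query 1: L[0] = G
Query 2: U[3] = R
Query 3: B[0] = R
Query 4: R[0] = B
Query 5: D[0] = W
Query 6: D[3] = O

Answer: G R R B W O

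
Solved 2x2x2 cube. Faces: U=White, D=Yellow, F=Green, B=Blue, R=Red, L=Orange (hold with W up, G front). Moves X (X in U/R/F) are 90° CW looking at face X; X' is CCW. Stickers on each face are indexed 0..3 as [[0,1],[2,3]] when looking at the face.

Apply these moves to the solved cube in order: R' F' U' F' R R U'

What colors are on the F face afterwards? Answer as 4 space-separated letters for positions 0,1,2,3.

After move 1 (R'): R=RRRR U=WBWB F=GWGW D=YGYG B=YBYB
After move 2 (F'): F=WWGG U=WBRR R=GRYR D=OOYG L=OBOW
After move 3 (U'): U=BRWR F=OBGG R=WWYR B=GRYB L=YBOW
After move 4 (F'): F=BGOG U=BRWY R=OWOR D=BWYG L=YROW
After move 5 (R): R=OORW U=BGWG F=BWOG D=BYYG B=YRRB
After move 6 (R): R=ROWO U=BWWG F=BYOG D=BRYY B=GRGB
After move 7 (U'): U=WGBW F=YROG R=BYWO B=ROGB L=GROW
Query: F face = YROG

Answer: Y R O G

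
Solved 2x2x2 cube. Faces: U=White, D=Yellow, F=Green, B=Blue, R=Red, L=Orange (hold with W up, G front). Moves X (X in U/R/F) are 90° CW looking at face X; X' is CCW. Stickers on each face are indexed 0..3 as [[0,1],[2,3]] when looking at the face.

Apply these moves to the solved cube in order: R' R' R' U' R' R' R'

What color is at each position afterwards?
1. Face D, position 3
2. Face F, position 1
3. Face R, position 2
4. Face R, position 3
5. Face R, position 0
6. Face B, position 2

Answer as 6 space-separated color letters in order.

Answer: R B R Y R G

Derivation:
After move 1 (R'): R=RRRR U=WBWB F=GWGW D=YGYG B=YBYB
After move 2 (R'): R=RRRR U=WYWY F=GBGB D=YWYW B=GBGB
After move 3 (R'): R=RRRR U=WGWG F=GYGY D=YBYB B=WBWB
After move 4 (U'): U=GGWW F=OOGY R=GYRR B=RRWB L=WBOO
After move 5 (R'): R=YRGR U=GWWR F=OGGW D=YOYY B=BRBB
After move 6 (R'): R=RRYG U=GBWB F=OWGR D=YGYW B=YROB
After move 7 (R'): R=RGRY U=GOWY F=OBGB D=YWYR B=WRGB
Query 1: D[3] = R
Query 2: F[1] = B
Query 3: R[2] = R
Query 4: R[3] = Y
Query 5: R[0] = R
Query 6: B[2] = G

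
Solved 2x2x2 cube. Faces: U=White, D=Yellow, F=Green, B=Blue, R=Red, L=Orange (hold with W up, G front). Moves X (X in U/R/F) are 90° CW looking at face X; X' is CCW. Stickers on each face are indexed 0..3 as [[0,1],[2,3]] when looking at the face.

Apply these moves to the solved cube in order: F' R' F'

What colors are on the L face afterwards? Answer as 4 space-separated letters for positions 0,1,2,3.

After move 1 (F'): F=GGGG U=WWRR R=YRYR D=OOYY L=OWOW
After move 2 (R'): R=RRYY U=WBRB F=GWGR D=OGYG B=YBOB
After move 3 (F'): F=WRGG U=WBRY R=GROY D=WWYG L=OBOR
Query: L face = OBOR

Answer: O B O R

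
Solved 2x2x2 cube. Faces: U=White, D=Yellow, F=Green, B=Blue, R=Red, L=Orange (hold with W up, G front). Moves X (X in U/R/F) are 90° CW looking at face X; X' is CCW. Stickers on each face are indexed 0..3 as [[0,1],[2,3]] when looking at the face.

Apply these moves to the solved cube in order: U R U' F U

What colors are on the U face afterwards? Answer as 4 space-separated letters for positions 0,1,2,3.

Answer: O R O G

Derivation:
After move 1 (U): U=WWWW F=RRGG R=BBRR B=OOBB L=GGOO
After move 2 (R): R=RBRB U=WRWG F=RYGY D=YBYO B=WOWB
After move 3 (U'): U=RGWW F=GGGY R=RYRB B=RBWB L=WOOO
After move 4 (F): F=GGYG U=RGOO R=WYWB D=RRYO L=WYOB
After move 5 (U): U=OROG F=WYYG R=RBWB B=WYWB L=GGOB
Query: U face = OROG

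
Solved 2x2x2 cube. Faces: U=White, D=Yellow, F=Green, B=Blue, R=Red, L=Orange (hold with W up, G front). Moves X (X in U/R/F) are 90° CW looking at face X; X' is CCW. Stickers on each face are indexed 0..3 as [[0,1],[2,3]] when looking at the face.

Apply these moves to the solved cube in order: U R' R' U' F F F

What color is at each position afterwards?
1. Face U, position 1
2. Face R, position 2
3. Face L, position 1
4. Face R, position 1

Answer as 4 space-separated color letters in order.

After move 1 (U): U=WWWW F=RRGG R=BBRR B=OOBB L=GGOO
After move 2 (R'): R=BRBR U=WBWO F=RWGW D=YRYG B=YOYB
After move 3 (R'): R=RRBB U=WYWY F=RBGO D=YWYW B=GORB
After move 4 (U'): U=YYWW F=GGGO R=RBBB B=RRRB L=GOOO
After move 5 (F): F=GGOG U=YYOO R=WBWB D=BRYW L=GYOW
After move 6 (F): F=OGGG U=YYWY R=OBOB D=WWYW L=GBOR
After move 7 (F): F=GOGG U=YYRB R=WBYB D=OOYW L=GWOW
Query 1: U[1] = Y
Query 2: R[2] = Y
Query 3: L[1] = W
Query 4: R[1] = B

Answer: Y Y W B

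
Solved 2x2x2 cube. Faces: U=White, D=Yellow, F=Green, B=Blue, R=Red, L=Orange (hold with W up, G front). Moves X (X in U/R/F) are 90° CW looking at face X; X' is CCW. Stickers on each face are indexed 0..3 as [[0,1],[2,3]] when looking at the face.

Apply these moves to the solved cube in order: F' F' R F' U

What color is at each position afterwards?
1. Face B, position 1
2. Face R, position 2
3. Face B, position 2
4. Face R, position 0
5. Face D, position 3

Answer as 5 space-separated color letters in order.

After move 1 (F'): F=GGGG U=WWRR R=YRYR D=OOYY L=OWOW
After move 2 (F'): F=GGGG U=WWYY R=OROR D=WWYY L=OROR
After move 3 (R): R=OORR U=WGYG F=GWGY D=WBYB B=YBWB
After move 4 (F'): F=WYGG U=WGOR R=BOWR D=RRYB L=OGOY
After move 5 (U): U=OWRG F=BOGG R=YBWR B=OGWB L=WYOY
Query 1: B[1] = G
Query 2: R[2] = W
Query 3: B[2] = W
Query 4: R[0] = Y
Query 5: D[3] = B

Answer: G W W Y B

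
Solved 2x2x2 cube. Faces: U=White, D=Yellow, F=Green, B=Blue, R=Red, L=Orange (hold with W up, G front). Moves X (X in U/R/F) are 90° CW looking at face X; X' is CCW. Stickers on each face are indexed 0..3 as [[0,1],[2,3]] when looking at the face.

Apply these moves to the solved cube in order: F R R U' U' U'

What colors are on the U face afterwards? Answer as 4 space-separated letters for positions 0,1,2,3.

After move 1 (F): F=GGGG U=WWOO R=WRWR D=RRYY L=OYOY
After move 2 (R): R=WWRR U=WGOG F=GRGY D=RBYB B=OBWB
After move 3 (R): R=RWRW U=WROY F=GBGB D=RWYO B=GBGB
After move 4 (U'): U=RYWO F=OYGB R=GBRW B=RWGB L=GBOY
After move 5 (U'): U=YORW F=GBGB R=OYRW B=GBGB L=RWOY
After move 6 (U'): U=OWYR F=RWGB R=GBRW B=OYGB L=GBOY
Query: U face = OWYR

Answer: O W Y R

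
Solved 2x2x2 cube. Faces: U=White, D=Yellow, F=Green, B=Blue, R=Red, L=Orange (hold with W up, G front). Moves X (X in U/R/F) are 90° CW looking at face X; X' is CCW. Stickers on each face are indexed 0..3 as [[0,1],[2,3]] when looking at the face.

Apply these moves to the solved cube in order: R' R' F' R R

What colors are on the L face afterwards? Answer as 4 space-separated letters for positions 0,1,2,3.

After move 1 (R'): R=RRRR U=WBWB F=GWGW D=YGYG B=YBYB
After move 2 (R'): R=RRRR U=WYWY F=GBGB D=YWYW B=GBGB
After move 3 (F'): F=BBGG U=WYRR R=WRYR D=OOYW L=OYOW
After move 4 (R): R=YWRR U=WBRG F=BOGW D=OGYG B=RBYB
After move 5 (R): R=RYRW U=WORW F=BGGG D=OYYR B=GBBB
Query: L face = OYOW

Answer: O Y O W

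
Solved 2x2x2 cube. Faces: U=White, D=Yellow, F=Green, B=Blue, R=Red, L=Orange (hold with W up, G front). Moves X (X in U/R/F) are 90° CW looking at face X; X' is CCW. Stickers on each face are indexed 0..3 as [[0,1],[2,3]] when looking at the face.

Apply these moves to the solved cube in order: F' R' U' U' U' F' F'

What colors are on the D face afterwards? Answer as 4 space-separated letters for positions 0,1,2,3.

Answer: B B Y G

Derivation:
After move 1 (F'): F=GGGG U=WWRR R=YRYR D=OOYY L=OWOW
After move 2 (R'): R=RRYY U=WBRB F=GWGR D=OGYG B=YBOB
After move 3 (U'): U=BBWR F=OWGR R=GWYY B=RROB L=YBOW
After move 4 (U'): U=BRBW F=YBGR R=OWYY B=GWOB L=RROW
After move 5 (U'): U=RWBB F=RRGR R=YBYY B=OWOB L=GWOW
After move 6 (F'): F=RRRG U=RWYY R=GBOY D=WWYG L=GBOB
After move 7 (F'): F=RGRR U=RWGO R=WBWY D=BBYG L=GYOY
Query: D face = BBYG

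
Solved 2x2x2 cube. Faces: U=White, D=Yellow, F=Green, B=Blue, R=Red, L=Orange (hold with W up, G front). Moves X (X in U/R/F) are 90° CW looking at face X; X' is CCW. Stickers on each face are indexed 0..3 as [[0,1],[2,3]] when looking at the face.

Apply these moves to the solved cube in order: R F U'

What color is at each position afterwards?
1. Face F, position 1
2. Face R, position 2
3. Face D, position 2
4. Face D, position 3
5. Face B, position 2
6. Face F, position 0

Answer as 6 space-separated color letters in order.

Answer: Y G Y B W O

Derivation:
After move 1 (R): R=RRRR U=WGWG F=GYGY D=YBYB B=WBWB
After move 2 (F): F=GGYY U=WGOO R=WRGR D=RRYB L=OYOB
After move 3 (U'): U=GOWO F=OYYY R=GGGR B=WRWB L=WBOB
Query 1: F[1] = Y
Query 2: R[2] = G
Query 3: D[2] = Y
Query 4: D[3] = B
Query 5: B[2] = W
Query 6: F[0] = O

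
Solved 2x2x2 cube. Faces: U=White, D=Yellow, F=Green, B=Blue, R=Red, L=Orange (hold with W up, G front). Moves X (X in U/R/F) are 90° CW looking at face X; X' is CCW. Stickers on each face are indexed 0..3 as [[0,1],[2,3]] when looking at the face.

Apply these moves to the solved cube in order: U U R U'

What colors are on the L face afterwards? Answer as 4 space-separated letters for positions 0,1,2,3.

Answer: W G O O

Derivation:
After move 1 (U): U=WWWW F=RRGG R=BBRR B=OOBB L=GGOO
After move 2 (U): U=WWWW F=BBGG R=OORR B=GGBB L=RROO
After move 3 (R): R=RORO U=WBWG F=BYGY D=YBYG B=WGWB
After move 4 (U'): U=BGWW F=RRGY R=BYRO B=ROWB L=WGOO
Query: L face = WGOO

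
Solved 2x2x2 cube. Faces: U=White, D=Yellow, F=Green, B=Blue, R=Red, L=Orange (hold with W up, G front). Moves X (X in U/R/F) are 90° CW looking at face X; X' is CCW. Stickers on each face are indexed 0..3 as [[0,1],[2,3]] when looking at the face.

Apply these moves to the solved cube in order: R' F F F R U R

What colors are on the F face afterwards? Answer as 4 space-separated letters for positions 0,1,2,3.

Answer: Y Y G Y

Derivation:
After move 1 (R'): R=RRRR U=WBWB F=GWGW D=YGYG B=YBYB
After move 2 (F): F=GGWW U=WBOO R=WRBR D=RRYG L=OYOG
After move 3 (F): F=WGWG U=WBGY R=OROR D=BWYG L=OROR
After move 4 (F): F=WWGG U=WBRR R=GRYR D=OOYG L=OBOW
After move 5 (R): R=YGRR U=WWRG F=WOGG D=OYYY B=RBBB
After move 6 (U): U=RWGW F=YGGG R=RBRR B=OBBB L=WOOW
After move 7 (R): R=RRRB U=RGGG F=YYGY D=OBYO B=WBWB
Query: F face = YYGY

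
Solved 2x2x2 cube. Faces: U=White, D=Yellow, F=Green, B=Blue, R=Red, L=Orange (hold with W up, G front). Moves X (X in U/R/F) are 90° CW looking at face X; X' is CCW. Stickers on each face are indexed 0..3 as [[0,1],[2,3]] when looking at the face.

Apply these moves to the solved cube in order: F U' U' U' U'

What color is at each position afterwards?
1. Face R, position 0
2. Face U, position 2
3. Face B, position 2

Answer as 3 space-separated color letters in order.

Answer: W O B

Derivation:
After move 1 (F): F=GGGG U=WWOO R=WRWR D=RRYY L=OYOY
After move 2 (U'): U=WOWO F=OYGG R=GGWR B=WRBB L=BBOY
After move 3 (U'): U=OOWW F=BBGG R=OYWR B=GGBB L=WROY
After move 4 (U'): U=OWOW F=WRGG R=BBWR B=OYBB L=GGOY
After move 5 (U'): U=WWOO F=GGGG R=WRWR B=BBBB L=OYOY
Query 1: R[0] = W
Query 2: U[2] = O
Query 3: B[2] = B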